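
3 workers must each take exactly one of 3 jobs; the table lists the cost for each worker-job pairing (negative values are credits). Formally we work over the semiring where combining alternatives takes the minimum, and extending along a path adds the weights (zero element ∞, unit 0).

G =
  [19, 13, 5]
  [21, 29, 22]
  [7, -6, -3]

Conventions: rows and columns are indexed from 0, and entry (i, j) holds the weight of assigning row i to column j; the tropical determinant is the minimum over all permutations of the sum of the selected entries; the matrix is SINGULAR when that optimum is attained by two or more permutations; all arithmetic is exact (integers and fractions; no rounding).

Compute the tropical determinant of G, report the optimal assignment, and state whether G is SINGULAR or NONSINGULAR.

σ = (0, 1, 2): 19 + 29 + (-3) = 45
σ = (0, 2, 1): 19 + 22 + (-6) = 35
σ = (1, 0, 2): 13 + 21 + (-3) = 31
σ = (1, 2, 0): 13 + 22 + 7 = 42
σ = (2, 0, 1): 5 + 21 + (-6) = 20
σ = (2, 1, 0): 5 + 29 + 7 = 41
Optimal value attained by: σ = (2, 0, 1).
Answer: det⊕(G) = 20; verdict: NONSINGULAR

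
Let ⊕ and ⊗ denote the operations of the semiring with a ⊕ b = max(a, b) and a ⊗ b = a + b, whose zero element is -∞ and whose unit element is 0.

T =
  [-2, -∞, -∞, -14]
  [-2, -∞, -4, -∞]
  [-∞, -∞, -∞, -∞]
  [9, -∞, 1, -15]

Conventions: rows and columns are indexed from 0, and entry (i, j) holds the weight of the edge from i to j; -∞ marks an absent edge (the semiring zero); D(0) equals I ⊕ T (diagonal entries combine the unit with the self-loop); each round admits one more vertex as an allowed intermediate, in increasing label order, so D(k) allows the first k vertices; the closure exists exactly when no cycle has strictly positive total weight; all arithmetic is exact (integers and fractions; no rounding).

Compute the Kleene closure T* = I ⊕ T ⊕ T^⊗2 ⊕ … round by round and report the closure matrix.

D(0):
  [0, -∞, -∞, -14]
  [-2, 0, -4, -∞]
  [-∞, -∞, 0, -∞]
  [9, -∞, 1, 0]
D(1):
  [0, -∞, -∞, -14]
  [-2, 0, -4, -16]
  [-∞, -∞, 0, -∞]
  [9, -∞, 1, 0]
D(2):
  [0, -∞, -∞, -14]
  [-2, 0, -4, -16]
  [-∞, -∞, 0, -∞]
  [9, -∞, 1, 0]
D(3):
  [0, -∞, -∞, -14]
  [-2, 0, -4, -16]
  [-∞, -∞, 0, -∞]
  [9, -∞, 1, 0]
D(4):
  [0, -∞, -13, -14]
  [-2, 0, -4, -16]
  [-∞, -∞, 0, -∞]
  [9, -∞, 1, 0]
Answer: T* = [[0, -∞, -13, -14], [-2, 0, -4, -16], [-∞, -∞, 0, -∞], [9, -∞, 1, 0]]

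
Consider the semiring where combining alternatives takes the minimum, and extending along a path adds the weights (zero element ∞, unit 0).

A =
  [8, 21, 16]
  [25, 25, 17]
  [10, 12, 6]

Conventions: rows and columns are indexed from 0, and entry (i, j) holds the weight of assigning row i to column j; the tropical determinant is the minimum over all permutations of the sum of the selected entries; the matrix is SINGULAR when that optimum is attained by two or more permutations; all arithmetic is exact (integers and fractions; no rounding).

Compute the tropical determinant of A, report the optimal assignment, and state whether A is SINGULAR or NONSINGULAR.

σ = (0, 1, 2): 8 + 25 + 6 = 39
σ = (0, 2, 1): 8 + 17 + 12 = 37
σ = (1, 0, 2): 21 + 25 + 6 = 52
σ = (1, 2, 0): 21 + 17 + 10 = 48
σ = (2, 0, 1): 16 + 25 + 12 = 53
σ = (2, 1, 0): 16 + 25 + 10 = 51
Optimal value attained by: σ = (0, 2, 1).
Answer: det⊕(A) = 37; verdict: NONSINGULAR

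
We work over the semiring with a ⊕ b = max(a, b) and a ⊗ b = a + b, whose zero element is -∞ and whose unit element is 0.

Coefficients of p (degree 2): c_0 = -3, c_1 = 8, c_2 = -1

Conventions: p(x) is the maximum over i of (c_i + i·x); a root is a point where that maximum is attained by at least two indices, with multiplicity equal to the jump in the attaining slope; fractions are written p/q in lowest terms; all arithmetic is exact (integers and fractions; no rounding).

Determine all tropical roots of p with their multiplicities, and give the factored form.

hull edge (i=0, c=-3) to (i=1, c=8): slope 11, span 1
hull edge (i=1, c=8) to (i=2, c=-1): slope -9, span 1
Factored form: p(x) = -1 ⊗ (x ⊕ (-11)) ⊗ (x ⊕ 9)
Answer: roots = -11 (mult 1), 9 (mult 1)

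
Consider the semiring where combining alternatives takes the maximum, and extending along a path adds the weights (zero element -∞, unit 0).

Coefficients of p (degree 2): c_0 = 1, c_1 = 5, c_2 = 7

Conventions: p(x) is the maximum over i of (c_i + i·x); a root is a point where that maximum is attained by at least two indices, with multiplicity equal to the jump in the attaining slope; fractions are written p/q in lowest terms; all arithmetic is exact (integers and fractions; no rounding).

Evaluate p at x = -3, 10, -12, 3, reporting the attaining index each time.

p(-3) = max(1+0·(-3)=1, 5+1·(-3)=2, 7+2·(-3)=1) = 2 (attained by i=1)
p(10) = max(1+0·10=1, 5+1·10=15, 7+2·10=27) = 27 (attained by i=2)
p(-12) = max(1+0·(-12)=1, 5+1·(-12)=-7, 7+2·(-12)=-17) = 1 (attained by i=0)
p(3) = max(1+0·3=1, 5+1·3=8, 7+2·3=13) = 13 (attained by i=2)
Answer: p(-3) = 2; p(10) = 27; p(-12) = 1; p(3) = 13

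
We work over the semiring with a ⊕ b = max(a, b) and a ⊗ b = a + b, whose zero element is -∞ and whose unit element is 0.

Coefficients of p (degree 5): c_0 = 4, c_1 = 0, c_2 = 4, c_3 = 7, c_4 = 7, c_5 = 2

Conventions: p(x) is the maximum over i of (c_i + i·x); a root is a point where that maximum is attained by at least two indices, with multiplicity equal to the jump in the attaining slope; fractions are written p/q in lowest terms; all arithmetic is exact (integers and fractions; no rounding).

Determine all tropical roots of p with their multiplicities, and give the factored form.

hull edge (i=0, c=4) to (i=3, c=7): slope 1, span 3
hull edge (i=3, c=7) to (i=4, c=7): slope 0, span 1
hull edge (i=4, c=7) to (i=5, c=2): slope -5, span 1
Factored form: p(x) = 2 ⊗ (x ⊕ (-1)) ⊗ (x ⊕ (-1)) ⊗ (x ⊕ (-1)) ⊗ (x ⊕ 0) ⊗ (x ⊕ 5)
Answer: roots = -1 (mult 3), 0 (mult 1), 5 (mult 1)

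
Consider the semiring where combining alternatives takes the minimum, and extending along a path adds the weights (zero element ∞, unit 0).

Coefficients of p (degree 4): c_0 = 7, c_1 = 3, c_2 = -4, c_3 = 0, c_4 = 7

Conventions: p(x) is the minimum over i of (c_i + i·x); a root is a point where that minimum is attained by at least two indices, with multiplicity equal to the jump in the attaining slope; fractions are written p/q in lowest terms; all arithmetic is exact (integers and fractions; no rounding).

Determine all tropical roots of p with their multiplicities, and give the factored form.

hull edge (i=0, c=7) to (i=2, c=-4): slope -11/2, span 2
hull edge (i=2, c=-4) to (i=3, c=0): slope 4, span 1
hull edge (i=3, c=0) to (i=4, c=7): slope 7, span 1
Factored form: p(x) = 7 ⊗ (x ⊕ (-7)) ⊗ (x ⊕ (-4)) ⊗ (x ⊕ 11/2) ⊗ (x ⊕ 11/2)
Answer: roots = -7 (mult 1), -4 (mult 1), 11/2 (mult 2)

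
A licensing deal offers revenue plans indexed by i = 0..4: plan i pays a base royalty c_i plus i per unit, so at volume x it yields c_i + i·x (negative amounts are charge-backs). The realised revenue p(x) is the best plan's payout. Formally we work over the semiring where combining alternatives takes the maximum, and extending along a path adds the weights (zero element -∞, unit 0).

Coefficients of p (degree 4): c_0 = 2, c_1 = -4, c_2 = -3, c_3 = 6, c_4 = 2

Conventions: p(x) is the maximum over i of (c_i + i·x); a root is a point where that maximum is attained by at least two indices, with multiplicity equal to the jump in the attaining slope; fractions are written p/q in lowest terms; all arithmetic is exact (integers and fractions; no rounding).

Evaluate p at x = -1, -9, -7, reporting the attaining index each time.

p(-1) = max(2+0·(-1)=2, -4+1·(-1)=-5, -3+2·(-1)=-5, 6+3·(-1)=3, 2+4·(-1)=-2) = 3 (attained by i=3)
p(-9) = max(2+0·(-9)=2, -4+1·(-9)=-13, -3+2·(-9)=-21, 6+3·(-9)=-21, 2+4·(-9)=-34) = 2 (attained by i=0)
p(-7) = max(2+0·(-7)=2, -4+1·(-7)=-11, -3+2·(-7)=-17, 6+3·(-7)=-15, 2+4·(-7)=-26) = 2 (attained by i=0)
Answer: p(-1) = 3; p(-9) = 2; p(-7) = 2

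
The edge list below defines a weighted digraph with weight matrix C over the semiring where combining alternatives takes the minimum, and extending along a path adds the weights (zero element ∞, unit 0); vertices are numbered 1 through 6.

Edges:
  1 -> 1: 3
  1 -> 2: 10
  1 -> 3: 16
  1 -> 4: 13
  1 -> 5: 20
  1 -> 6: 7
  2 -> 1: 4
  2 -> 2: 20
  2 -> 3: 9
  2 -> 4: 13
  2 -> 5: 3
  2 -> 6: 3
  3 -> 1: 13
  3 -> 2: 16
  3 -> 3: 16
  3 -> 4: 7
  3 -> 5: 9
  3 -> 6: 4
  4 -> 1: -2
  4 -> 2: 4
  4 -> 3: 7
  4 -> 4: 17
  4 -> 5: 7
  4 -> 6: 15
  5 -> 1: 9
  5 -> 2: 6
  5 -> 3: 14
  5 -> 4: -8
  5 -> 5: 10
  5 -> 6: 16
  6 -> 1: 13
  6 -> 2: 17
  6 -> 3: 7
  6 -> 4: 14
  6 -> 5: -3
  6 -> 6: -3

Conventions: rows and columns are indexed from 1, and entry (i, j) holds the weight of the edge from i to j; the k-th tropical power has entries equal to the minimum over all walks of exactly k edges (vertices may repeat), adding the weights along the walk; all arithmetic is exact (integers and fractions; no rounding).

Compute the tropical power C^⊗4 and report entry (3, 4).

C^⊗2:
  [6, 13, 14, 12, 4, 4]
  [7, 9, 10, -5, 0, 0]
  [5, 11, 11, 1, 1, 1]
  [1, 8, 13, -1, 7, 5]
  [-10, -4, -1, 2, -1, 7]
  [6, 3, 4, -11, -6, -6]
C^⊗3:
  [9, 10, 11, -4, 1, 1]
  [-7, -1, 2, -8, -3, -3]
  [-1, 5, 8, -7, -2, -2]
  [-3, 3, 6, -1, 2, 2]
  [-7, 0, 5, -9, -1, -3]
  [-13, -7, -4, -14, -9, -9]
C^⊗4:
  [-6, 0, 3, -7, -2, -2]
  [-10, -4, -1, -11, -6, -6]
  [-9, -3, 0, -10, -5, -5]
  [-3, 3, 6, -6, -1, -1]
  [-11, -5, -2, -9, -6, -6]
  [-16, -10, -7, -17, -12, -12]
Key observation: the optimum is the walk 3->6->6->5->4, with weight 4 + (-3) + (-3) + (-8) = -10.
Optimal value attained by: walk 3->6->6->5->4.
Answer: (C^⊗4)[3][4] = -10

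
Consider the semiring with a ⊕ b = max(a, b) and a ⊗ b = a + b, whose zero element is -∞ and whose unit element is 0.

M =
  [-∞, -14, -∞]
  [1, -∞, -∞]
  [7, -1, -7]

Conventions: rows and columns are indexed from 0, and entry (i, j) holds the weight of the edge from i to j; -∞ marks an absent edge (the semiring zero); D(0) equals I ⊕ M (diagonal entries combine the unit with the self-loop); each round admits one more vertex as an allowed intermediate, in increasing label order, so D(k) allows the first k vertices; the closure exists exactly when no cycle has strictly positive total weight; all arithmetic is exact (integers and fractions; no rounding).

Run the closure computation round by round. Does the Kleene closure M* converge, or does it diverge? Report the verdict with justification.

D(0):
  [0, -14, -∞]
  [1, 0, -∞]
  [7, -1, 0]
D(1):
  [0, -14, -∞]
  [1, 0, -∞]
  [7, -1, 0]
D(2):
  [0, -14, -∞]
  [1, 0, -∞]
  [7, -1, 0]
D(3):
  [0, -14, -∞]
  [1, 0, -∞]
  [7, -1, 0]
Key observation: every diagonal entry stays at the unit through all rounds, so no improving cycle exists.
Answer: CONVERGES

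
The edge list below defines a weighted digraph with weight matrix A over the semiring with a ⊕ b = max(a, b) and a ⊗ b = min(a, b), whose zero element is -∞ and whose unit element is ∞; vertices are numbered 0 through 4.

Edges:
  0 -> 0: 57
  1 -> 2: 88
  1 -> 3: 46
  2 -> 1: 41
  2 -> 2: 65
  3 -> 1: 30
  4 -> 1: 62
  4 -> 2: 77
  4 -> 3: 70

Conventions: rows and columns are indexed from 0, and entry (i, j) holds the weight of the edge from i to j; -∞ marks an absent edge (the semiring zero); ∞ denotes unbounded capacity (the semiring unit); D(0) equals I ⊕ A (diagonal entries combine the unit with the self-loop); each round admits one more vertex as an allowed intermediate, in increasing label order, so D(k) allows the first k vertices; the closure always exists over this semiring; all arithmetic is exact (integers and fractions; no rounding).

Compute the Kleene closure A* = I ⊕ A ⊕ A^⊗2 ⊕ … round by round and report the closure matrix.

D(0):
  [∞, -∞, -∞, -∞, -∞]
  [-∞, ∞, 88, 46, -∞]
  [-∞, 41, ∞, -∞, -∞]
  [-∞, 30, -∞, ∞, -∞]
  [-∞, 62, 77, 70, ∞]
D(1):
  [∞, -∞, -∞, -∞, -∞]
  [-∞, ∞, 88, 46, -∞]
  [-∞, 41, ∞, -∞, -∞]
  [-∞, 30, -∞, ∞, -∞]
  [-∞, 62, 77, 70, ∞]
D(2):
  [∞, -∞, -∞, -∞, -∞]
  [-∞, ∞, 88, 46, -∞]
  [-∞, 41, ∞, 41, -∞]
  [-∞, 30, 30, ∞, -∞]
  [-∞, 62, 77, 70, ∞]
D(3):
  [∞, -∞, -∞, -∞, -∞]
  [-∞, ∞, 88, 46, -∞]
  [-∞, 41, ∞, 41, -∞]
  [-∞, 30, 30, ∞, -∞]
  [-∞, 62, 77, 70, ∞]
D(4):
  [∞, -∞, -∞, -∞, -∞]
  [-∞, ∞, 88, 46, -∞]
  [-∞, 41, ∞, 41, -∞]
  [-∞, 30, 30, ∞, -∞]
  [-∞, 62, 77, 70, ∞]
D(5):
  [∞, -∞, -∞, -∞, -∞]
  [-∞, ∞, 88, 46, -∞]
  [-∞, 41, ∞, 41, -∞]
  [-∞, 30, 30, ∞, -∞]
  [-∞, 62, 77, 70, ∞]
Answer: A* = [[∞, -∞, -∞, -∞, -∞], [-∞, ∞, 88, 46, -∞], [-∞, 41, ∞, 41, -∞], [-∞, 30, 30, ∞, -∞], [-∞, 62, 77, 70, ∞]]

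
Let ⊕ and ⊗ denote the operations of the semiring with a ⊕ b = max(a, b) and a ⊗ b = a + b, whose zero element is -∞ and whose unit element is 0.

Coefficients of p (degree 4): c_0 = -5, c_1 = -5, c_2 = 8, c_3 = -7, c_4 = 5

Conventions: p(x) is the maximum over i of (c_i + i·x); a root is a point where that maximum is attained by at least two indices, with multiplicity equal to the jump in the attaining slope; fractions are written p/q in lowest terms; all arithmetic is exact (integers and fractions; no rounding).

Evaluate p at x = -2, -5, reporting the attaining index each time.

p(-2) = max(-5+0·(-2)=-5, -5+1·(-2)=-7, 8+2·(-2)=4, -7+3·(-2)=-13, 5+4·(-2)=-3) = 4 (attained by i=2)
p(-5) = max(-5+0·(-5)=-5, -5+1·(-5)=-10, 8+2·(-5)=-2, -7+3·(-5)=-22, 5+4·(-5)=-15) = -2 (attained by i=2)
Answer: p(-2) = 4; p(-5) = -2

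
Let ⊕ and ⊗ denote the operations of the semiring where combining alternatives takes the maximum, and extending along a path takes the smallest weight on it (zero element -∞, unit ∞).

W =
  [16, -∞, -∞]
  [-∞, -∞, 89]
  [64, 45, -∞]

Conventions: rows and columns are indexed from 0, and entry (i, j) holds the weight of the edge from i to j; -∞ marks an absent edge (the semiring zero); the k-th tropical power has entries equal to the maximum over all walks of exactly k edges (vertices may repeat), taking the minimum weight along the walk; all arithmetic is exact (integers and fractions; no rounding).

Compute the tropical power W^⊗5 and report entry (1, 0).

W^⊗2:
  [16, -∞, -∞]
  [64, 45, -∞]
  [16, -∞, 45]
W^⊗3:
  [16, -∞, -∞]
  [16, -∞, 45]
  [45, 45, -∞]
W^⊗4:
  [16, -∞, -∞]
  [45, 45, -∞]
  [16, -∞, 45]
W^⊗5:
  [16, -∞, -∞]
  [16, -∞, 45]
  [45, 45, -∞]
Key observation: the optimum is the walk 1->2->0->0->0->0, with weight 89 min 64 min 16 min 16 min 16 = 16.
Optimal value attained by: walk 1->2->0->0->0->0.
Answer: (W^⊗5)[1][0] = 16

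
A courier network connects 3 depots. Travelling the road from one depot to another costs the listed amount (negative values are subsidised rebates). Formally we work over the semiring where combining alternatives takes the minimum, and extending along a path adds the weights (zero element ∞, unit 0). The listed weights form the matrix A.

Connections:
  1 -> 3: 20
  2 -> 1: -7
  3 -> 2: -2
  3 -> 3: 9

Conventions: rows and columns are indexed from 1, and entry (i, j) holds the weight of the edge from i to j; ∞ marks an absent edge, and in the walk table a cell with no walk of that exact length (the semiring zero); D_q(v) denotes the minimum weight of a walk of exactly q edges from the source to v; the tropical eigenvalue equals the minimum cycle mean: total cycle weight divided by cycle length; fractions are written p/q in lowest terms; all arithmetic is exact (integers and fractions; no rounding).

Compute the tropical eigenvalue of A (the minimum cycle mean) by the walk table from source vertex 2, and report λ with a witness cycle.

q=0: [∞, 0, ∞]
q=1: [-7, ∞, ∞]
q=2: [∞, ∞, 13]
q=3: [∞, 11, 22]
Optimal cycle mean attained by: cycle 1->3->2->1, total 20 + (-2) + (-7), length 3.
Answer: λ = 11/3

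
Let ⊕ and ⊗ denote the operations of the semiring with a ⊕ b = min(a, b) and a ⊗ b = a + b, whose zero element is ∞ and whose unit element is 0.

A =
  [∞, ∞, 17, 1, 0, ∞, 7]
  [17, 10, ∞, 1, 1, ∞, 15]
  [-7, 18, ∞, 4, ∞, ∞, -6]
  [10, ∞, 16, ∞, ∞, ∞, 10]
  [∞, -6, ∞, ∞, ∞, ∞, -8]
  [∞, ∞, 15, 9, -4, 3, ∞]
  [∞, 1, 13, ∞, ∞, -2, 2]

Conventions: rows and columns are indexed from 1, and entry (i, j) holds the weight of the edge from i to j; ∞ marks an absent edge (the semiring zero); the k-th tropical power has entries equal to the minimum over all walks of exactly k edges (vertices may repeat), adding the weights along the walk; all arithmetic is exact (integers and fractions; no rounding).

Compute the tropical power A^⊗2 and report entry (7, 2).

A^⊗2:
  [10, -6, 17, 21, ∞, 5, -8]
  [11, -5, 17, 11, 11, 13, -7]
  [14, -5, 7, -6, -7, -8, -4]
  [9, 11, 23, 11, 10, 8, 10]
  [11, -7, 5, -5, -5, -10, -6]
  [8, -10, 18, 12, -1, 6, -12]
  [6, 3, 13, 2, -6, 0, 4]
Key observation: the optimum is the walk 7->7->2, with weight 2 + 1 = 3.
Optimal value attained by: walk 7->7->2.
Answer: (A^⊗2)[7][2] = 3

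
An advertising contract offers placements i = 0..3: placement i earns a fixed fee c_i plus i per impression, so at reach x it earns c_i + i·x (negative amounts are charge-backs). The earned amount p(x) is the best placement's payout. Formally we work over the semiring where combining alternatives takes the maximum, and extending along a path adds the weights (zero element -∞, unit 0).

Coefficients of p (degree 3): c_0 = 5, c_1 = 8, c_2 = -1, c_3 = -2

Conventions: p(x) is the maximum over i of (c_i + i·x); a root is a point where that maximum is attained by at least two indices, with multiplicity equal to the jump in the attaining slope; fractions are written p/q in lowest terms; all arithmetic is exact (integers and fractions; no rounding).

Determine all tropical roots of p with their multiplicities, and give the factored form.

hull edge (i=0, c=5) to (i=1, c=8): slope 3, span 1
hull edge (i=1, c=8) to (i=3, c=-2): slope -5, span 2
Factored form: p(x) = -2 ⊗ (x ⊕ (-3)) ⊗ (x ⊕ 5) ⊗ (x ⊕ 5)
Answer: roots = -3 (mult 1), 5 (mult 2)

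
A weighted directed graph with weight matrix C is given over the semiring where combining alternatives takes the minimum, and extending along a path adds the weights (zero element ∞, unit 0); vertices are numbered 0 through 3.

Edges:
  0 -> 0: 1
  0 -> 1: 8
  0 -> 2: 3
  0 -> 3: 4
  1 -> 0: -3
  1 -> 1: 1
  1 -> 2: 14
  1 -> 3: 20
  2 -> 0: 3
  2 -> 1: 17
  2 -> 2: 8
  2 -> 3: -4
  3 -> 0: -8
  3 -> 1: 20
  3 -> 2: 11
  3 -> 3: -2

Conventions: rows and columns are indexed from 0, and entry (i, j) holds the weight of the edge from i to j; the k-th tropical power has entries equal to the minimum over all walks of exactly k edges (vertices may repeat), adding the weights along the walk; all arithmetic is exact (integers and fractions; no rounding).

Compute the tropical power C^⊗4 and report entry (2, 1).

C^⊗2:
  [-4, 9, 4, -1]
  [-2, 2, 0, 1]
  [-12, 11, 6, -6]
  [-10, 0, -5, -4]
C^⊗3:
  [-9, 4, -1, -3]
  [-7, 3, 1, -4]
  [-14, -4, -9, -8]
  [-12, -2, -7, -9]
C^⊗4:
  [-11, -1, -6, -5]
  [-12, 1, -4, -6]
  [-16, -6, -11, -13]
  [-17, -4, -9, -11]
Key observation: the optimum is the walk 2->3->3->0->1, with weight (-4) + (-2) + (-8) + 8 = -6.
Optimal value attained by: walk 2->3->3->0->1.
Answer: (C^⊗4)[2][1] = -6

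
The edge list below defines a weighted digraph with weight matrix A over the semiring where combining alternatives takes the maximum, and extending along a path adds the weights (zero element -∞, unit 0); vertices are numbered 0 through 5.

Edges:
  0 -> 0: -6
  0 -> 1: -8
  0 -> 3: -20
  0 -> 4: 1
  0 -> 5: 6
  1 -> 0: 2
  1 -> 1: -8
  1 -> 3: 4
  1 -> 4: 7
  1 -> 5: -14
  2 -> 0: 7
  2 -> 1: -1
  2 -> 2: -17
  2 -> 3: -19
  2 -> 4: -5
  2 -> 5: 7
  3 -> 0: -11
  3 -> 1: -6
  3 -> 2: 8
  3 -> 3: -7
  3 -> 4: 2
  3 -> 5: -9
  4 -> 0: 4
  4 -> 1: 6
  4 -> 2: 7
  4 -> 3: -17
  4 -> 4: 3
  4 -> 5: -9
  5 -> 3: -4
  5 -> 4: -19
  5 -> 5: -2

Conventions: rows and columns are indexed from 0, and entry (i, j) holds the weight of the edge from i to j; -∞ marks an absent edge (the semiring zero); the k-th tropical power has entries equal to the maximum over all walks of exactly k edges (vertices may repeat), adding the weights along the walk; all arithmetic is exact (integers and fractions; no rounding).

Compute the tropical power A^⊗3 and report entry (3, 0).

A^⊗2:
  [5, 7, 8, 2, 4, 4]
  [11, 13, 14, -3, 10, 8]
  [1, 1, 2, 3, 8, 13]
  [15, 8, 9, -2, 5, 15]
  [14, 9, 10, 10, 13, 14]
  [-15, -10, 4, -6, -2, -4]
A^⊗3:
  [15, 10, 11, 11, 14, 15]
  [21, 16, 17, 17, 20, 21]
  [12, 14, 15, 9, 11, 11]
  [16, 11, 12, 12, 16, 21]
  [17, 19, 20, 13, 16, 20]
  [11, 4, 5, -6, 1, 11]
Key observation: the optimum is the walk 3->4->2->0, with weight 2 + 7 + 7 = 16.
Optimal value attained by: walk 3->4->2->0.
Answer: (A^⊗3)[3][0] = 16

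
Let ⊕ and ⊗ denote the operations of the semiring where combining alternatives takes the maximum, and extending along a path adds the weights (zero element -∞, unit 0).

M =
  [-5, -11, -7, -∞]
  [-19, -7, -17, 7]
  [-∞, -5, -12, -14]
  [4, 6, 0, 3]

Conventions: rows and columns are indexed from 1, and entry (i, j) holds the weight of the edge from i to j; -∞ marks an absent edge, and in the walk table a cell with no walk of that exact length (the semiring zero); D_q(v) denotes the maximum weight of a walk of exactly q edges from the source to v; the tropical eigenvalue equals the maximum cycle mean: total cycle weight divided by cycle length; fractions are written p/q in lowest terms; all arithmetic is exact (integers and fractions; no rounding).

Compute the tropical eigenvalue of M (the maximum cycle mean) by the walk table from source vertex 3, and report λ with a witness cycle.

q=0: [-∞, -∞, 0, -∞]
q=1: [-∞, -5, -12, -14]
q=2: [-10, -8, -14, 2]
q=3: [6, 8, 2, 5]
q=4: [9, 11, 5, 15]
Optimal cycle mean attained by: cycle 2->4->2, total 7 + 6, length 2.
Answer: λ = 13/2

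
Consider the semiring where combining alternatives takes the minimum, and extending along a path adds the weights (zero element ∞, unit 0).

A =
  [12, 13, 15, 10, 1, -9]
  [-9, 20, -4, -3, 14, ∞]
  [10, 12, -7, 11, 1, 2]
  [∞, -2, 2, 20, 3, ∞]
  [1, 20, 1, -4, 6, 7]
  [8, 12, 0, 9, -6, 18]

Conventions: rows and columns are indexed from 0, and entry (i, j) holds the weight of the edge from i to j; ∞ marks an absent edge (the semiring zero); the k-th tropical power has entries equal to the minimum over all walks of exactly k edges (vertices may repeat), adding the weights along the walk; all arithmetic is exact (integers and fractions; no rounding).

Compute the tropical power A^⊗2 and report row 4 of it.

A^⊗2:
  [-1, 3, -9, -3, -15, 3]
  [3, -5, -11, 1, -8, -18]
  [2, 5, -14, -3, -6, -5]
  [-11, 14, -6, -5, 3, 4]
  [7, -6, -6, 2, -1, -8]
  [-5, 7, -7, -10, 0, -1]
Answer: row 4 of A^⊗2 = [7, -6, -6, 2, -1, -8]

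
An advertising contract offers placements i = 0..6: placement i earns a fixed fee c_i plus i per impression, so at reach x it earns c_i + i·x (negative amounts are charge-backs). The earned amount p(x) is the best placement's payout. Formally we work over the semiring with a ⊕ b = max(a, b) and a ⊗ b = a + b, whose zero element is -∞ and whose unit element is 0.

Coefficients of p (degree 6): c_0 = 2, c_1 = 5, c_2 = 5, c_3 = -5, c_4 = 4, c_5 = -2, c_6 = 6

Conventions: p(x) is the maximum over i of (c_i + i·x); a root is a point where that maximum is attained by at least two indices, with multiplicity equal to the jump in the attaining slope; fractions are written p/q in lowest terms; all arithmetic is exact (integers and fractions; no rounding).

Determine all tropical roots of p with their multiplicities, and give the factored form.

hull edge (i=0, c=2) to (i=1, c=5): slope 3, span 1
hull edge (i=1, c=5) to (i=6, c=6): slope 1/5, span 5
Factored form: p(x) = 6 ⊗ (x ⊕ (-3)) ⊗ (x ⊕ (-1/5)) ⊗ (x ⊕ (-1/5)) ⊗ (x ⊕ (-1/5)) ⊗ (x ⊕ (-1/5)) ⊗ (x ⊕ (-1/5))
Answer: roots = -3 (mult 1), -1/5 (mult 5)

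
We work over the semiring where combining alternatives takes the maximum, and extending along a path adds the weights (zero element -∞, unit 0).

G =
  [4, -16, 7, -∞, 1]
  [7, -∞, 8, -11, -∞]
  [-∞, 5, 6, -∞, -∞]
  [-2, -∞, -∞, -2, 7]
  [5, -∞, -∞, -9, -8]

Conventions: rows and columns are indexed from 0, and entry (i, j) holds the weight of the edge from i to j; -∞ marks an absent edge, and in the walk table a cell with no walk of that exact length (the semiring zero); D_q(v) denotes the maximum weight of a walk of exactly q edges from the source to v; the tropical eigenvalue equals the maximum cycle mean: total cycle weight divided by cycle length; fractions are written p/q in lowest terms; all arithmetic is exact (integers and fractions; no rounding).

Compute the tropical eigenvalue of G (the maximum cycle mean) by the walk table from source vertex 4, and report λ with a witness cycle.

q=0: [-∞, -∞, -∞, -∞, 0]
q=1: [5, -∞, -∞, -9, -8]
q=2: [9, -11, 12, -11, 6]
q=3: [13, 17, 18, -3, 10]
q=4: [24, 23, 25, 6, 14]
q=5: [30, 30, 31, 12, 25]
Optimal cycle mean attained by: cycle 1->2->1, total 8 + 5, length 2.
Answer: λ = 13/2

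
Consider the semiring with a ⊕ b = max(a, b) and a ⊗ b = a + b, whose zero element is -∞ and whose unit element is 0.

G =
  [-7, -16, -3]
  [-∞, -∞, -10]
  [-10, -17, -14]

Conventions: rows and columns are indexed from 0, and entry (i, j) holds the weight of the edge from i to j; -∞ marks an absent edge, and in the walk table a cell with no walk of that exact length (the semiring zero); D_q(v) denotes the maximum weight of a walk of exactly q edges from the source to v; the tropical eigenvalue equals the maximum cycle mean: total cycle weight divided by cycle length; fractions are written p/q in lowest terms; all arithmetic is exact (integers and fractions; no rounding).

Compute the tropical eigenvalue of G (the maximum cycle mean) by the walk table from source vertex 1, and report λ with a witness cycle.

q=0: [-∞, 0, -∞]
q=1: [-∞, -∞, -10]
q=2: [-20, -27, -24]
q=3: [-27, -36, -23]
Optimal cycle mean attained by: cycle 0->2->0, total (-3) + (-10), length 2.
Answer: λ = -13/2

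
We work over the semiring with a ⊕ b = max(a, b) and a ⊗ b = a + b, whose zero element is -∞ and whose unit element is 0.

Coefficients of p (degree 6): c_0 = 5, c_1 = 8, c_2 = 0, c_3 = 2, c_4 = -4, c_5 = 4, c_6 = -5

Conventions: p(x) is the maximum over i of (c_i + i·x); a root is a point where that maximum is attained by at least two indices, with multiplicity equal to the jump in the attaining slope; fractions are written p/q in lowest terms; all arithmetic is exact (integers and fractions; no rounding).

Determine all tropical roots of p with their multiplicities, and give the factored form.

hull edge (i=0, c=5) to (i=1, c=8): slope 3, span 1
hull edge (i=1, c=8) to (i=5, c=4): slope -1, span 4
hull edge (i=5, c=4) to (i=6, c=-5): slope -9, span 1
Factored form: p(x) = -5 ⊗ (x ⊕ (-3)) ⊗ (x ⊕ 1) ⊗ (x ⊕ 1) ⊗ (x ⊕ 1) ⊗ (x ⊕ 1) ⊗ (x ⊕ 9)
Answer: roots = -3 (mult 1), 1 (mult 4), 9 (mult 1)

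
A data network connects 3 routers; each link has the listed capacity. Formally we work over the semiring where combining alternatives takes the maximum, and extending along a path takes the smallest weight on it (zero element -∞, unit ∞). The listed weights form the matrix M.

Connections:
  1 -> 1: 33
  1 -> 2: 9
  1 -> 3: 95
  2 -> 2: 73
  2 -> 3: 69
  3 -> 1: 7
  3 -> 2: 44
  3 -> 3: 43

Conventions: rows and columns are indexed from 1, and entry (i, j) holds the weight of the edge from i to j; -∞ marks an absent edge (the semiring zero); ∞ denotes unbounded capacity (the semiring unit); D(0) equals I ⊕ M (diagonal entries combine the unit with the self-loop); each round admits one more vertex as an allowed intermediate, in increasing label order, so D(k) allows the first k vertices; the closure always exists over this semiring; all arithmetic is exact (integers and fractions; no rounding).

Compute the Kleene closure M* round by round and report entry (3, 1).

D(0):
  [∞, 9, 95]
  [-∞, ∞, 69]
  [7, 44, ∞]
D(1):
  [∞, 9, 95]
  [-∞, ∞, 69]
  [7, 44, ∞]
D(2):
  [∞, 9, 95]
  [-∞, ∞, 69]
  [7, 44, ∞]
D(3):
  [∞, 44, 95]
  [7, ∞, 69]
  [7, 44, ∞]
Answer: M*[3][1] = 7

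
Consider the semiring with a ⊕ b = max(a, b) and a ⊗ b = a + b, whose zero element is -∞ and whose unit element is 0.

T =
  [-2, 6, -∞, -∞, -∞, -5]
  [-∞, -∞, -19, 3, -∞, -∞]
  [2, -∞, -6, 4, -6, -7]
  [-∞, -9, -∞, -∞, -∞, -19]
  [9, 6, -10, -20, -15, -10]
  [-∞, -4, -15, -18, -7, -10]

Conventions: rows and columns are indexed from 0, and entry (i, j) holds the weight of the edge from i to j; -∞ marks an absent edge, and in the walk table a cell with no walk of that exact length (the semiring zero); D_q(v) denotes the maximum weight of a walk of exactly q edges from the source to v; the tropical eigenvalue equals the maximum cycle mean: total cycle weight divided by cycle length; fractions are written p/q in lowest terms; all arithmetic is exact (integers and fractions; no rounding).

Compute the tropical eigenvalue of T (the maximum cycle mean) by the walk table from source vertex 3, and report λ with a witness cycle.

q=0: [-∞, -∞, -∞, 0, -∞, -∞]
q=1: [-∞, -9, -∞, -∞, -∞, -19]
q=2: [-∞, -23, -28, -6, -26, -29]
q=3: [-17, -15, -34, -20, -34, -25]
q=4: [-19, -11, -34, -12, -32, -22]
q=5: [-21, -13, -30, -8, -29, -24]
q=6: [-20, -15, -32, -10, -31, -26]
Optimal cycle mean attained by: cycle 0->5->4->0, total (-5) + (-7) + 9, length 3.
Answer: λ = -1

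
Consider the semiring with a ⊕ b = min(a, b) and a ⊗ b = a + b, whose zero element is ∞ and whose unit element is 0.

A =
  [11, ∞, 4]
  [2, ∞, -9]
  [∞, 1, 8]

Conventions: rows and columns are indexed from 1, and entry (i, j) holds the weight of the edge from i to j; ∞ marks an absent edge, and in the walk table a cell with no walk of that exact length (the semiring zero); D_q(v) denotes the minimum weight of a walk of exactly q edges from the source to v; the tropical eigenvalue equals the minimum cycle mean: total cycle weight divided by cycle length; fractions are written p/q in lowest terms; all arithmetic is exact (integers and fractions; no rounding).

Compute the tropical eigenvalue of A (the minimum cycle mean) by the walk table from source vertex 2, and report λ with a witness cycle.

q=0: [∞, 0, ∞]
q=1: [2, ∞, -9]
q=2: [13, -8, -1]
q=3: [-6, 0, -17]
Optimal cycle mean attained by: cycle 2->3->2, total (-9) + 1, length 2.
Answer: λ = -4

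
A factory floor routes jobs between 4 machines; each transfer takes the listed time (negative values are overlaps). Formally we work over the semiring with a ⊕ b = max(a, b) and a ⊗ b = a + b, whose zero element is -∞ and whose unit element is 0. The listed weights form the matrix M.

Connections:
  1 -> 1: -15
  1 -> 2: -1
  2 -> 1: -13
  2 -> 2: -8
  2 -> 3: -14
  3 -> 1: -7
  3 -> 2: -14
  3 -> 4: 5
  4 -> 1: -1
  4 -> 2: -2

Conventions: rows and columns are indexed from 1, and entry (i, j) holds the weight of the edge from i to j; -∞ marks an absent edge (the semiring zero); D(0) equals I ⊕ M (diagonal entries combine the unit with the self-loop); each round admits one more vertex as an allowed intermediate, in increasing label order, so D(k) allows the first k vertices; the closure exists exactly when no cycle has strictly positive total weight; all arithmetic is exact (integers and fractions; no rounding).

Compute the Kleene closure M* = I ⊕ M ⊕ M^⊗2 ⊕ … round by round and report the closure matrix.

D(0):
  [0, -1, -∞, -∞]
  [-13, 0, -14, -∞]
  [-7, -14, 0, 5]
  [-1, -2, -∞, 0]
D(1):
  [0, -1, -∞, -∞]
  [-13, 0, -14, -∞]
  [-7, -8, 0, 5]
  [-1, -2, -∞, 0]
D(2):
  [0, -1, -15, -∞]
  [-13, 0, -14, -∞]
  [-7, -8, 0, 5]
  [-1, -2, -16, 0]
D(3):
  [0, -1, -15, -10]
  [-13, 0, -14, -9]
  [-7, -8, 0, 5]
  [-1, -2, -16, 0]
D(4):
  [0, -1, -15, -10]
  [-10, 0, -14, -9]
  [4, 3, 0, 5]
  [-1, -2, -16, 0]
Answer: M* = [[0, -1, -15, -10], [-10, 0, -14, -9], [4, 3, 0, 5], [-1, -2, -16, 0]]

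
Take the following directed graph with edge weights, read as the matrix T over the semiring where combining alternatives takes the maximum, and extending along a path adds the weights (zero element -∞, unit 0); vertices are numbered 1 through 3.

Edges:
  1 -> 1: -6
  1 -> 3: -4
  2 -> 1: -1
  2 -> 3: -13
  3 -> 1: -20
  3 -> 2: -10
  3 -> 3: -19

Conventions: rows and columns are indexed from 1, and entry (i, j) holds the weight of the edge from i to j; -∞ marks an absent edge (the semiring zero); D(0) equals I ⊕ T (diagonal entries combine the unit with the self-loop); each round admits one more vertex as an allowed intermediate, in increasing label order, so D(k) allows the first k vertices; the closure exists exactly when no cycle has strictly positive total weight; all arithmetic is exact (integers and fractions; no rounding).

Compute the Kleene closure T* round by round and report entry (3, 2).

D(0):
  [0, -∞, -4]
  [-1, 0, -13]
  [-20, -10, 0]
D(1):
  [0, -∞, -4]
  [-1, 0, -5]
  [-20, -10, 0]
D(2):
  [0, -∞, -4]
  [-1, 0, -5]
  [-11, -10, 0]
D(3):
  [0, -14, -4]
  [-1, 0, -5]
  [-11, -10, 0]
Answer: T*[3][2] = -10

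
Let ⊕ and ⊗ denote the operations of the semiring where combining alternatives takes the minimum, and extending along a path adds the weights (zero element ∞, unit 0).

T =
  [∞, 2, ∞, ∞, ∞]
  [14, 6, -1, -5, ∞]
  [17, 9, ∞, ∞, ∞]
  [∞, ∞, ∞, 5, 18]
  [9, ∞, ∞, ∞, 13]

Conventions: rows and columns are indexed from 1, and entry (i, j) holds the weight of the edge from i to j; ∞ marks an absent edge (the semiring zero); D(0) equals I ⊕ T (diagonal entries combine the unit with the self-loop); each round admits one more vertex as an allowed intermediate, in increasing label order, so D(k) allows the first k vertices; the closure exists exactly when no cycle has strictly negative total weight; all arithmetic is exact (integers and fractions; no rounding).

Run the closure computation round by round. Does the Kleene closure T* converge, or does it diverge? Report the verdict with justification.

D(0):
  [0, 2, ∞, ∞, ∞]
  [14, 0, -1, -5, ∞]
  [17, 9, 0, ∞, ∞]
  [∞, ∞, ∞, 0, 18]
  [9, ∞, ∞, ∞, 0]
D(1):
  [0, 2, ∞, ∞, ∞]
  [14, 0, -1, -5, ∞]
  [17, 9, 0, ∞, ∞]
  [∞, ∞, ∞, 0, 18]
  [9, 11, ∞, ∞, 0]
D(2):
  [0, 2, 1, -3, ∞]
  [14, 0, -1, -5, ∞]
  [17, 9, 0, 4, ∞]
  [∞, ∞, ∞, 0, 18]
  [9, 11, 10, 6, 0]
D(3):
  [0, 2, 1, -3, ∞]
  [14, 0, -1, -5, ∞]
  [17, 9, 0, 4, ∞]
  [∞, ∞, ∞, 0, 18]
  [9, 11, 10, 6, 0]
D(4):
  [0, 2, 1, -3, 15]
  [14, 0, -1, -5, 13]
  [17, 9, 0, 4, 22]
  [∞, ∞, ∞, 0, 18]
  [9, 11, 10, 6, 0]
D(5):
  [0, 2, 1, -3, 15]
  [14, 0, -1, -5, 13]
  [17, 9, 0, 4, 22]
  [27, 29, 28, 0, 18]
  [9, 11, 10, 6, 0]
Key observation: every diagonal entry stays at the unit through all rounds, so no improving cycle exists.
Answer: CONVERGES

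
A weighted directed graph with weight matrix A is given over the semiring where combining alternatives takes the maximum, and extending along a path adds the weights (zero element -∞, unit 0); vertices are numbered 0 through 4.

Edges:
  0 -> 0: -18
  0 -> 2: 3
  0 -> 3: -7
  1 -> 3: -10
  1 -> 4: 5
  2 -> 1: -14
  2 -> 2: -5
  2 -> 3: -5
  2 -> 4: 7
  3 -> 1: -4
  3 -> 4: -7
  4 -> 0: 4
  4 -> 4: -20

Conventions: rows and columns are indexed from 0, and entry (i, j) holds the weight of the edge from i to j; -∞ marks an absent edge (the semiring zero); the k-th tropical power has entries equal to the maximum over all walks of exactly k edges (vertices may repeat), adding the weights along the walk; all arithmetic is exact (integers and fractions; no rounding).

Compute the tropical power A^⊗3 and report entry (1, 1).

A^⊗2:
  [-36, -11, -2, -2, 10]
  [9, -14, -∞, -∞, -15]
  [11, -9, -10, -10, 2]
  [-3, -∞, -∞, -14, 1]
  [-14, -∞, 7, -3, -40]
A^⊗3:
  [14, -6, -7, -7, 5]
  [-9, -∞, 12, 2, -9]
  [6, -14, 14, 4, -3]
  [5, -18, 0, -10, -19]
  [-32, -7, 2, 2, 14]
Key observation: no walk of exactly 3 edges connects these vertices, so the entry is the semiring zero.
Answer: (A^⊗3)[1][1] = -∞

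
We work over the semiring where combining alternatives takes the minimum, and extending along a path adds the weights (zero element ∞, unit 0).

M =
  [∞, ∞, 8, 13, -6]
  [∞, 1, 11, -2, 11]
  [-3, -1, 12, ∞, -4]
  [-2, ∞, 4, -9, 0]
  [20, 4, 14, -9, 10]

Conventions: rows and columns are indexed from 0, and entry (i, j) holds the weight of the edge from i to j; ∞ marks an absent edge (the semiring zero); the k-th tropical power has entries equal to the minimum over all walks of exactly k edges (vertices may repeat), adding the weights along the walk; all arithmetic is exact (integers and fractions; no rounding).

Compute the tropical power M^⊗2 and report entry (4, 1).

M^⊗2:
  [5, -2, 8, -15, 4]
  [-4, 2, 2, -11, -2]
  [9, 0, 5, -13, -9]
  [-11, 3, -5, -18, -9]
  [-11, 5, -5, -18, -9]
Key observation: the optimum is the walk 4->1->1, with weight 4 + 1 = 5.
Optimal value attained by: walk 4->1->1.
Answer: (M^⊗2)[4][1] = 5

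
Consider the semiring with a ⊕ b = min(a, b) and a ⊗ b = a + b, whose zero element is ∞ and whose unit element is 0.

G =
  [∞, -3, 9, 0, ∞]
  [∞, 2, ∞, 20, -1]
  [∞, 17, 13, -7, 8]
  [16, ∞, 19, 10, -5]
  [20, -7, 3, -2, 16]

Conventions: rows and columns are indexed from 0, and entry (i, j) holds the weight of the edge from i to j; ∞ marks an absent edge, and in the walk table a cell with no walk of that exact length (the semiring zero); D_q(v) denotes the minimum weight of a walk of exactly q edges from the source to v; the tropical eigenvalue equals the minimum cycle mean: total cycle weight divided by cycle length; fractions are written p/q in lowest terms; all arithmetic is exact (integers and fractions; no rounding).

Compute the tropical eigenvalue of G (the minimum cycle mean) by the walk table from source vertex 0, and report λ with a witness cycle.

q=0: [0, ∞, ∞, ∞, ∞]
q=1: [∞, -3, 9, 0, ∞]
q=2: [16, -1, 19, 2, -5]
q=3: [15, -12, -2, -7, -3]
q=4: [9, -10, 0, -9, -13]
q=5: [7, -20, -10, -15, -14]
Optimal cycle mean attained by: cycle 1->4->1, total (-1) + (-7), length 2.
Answer: λ = -4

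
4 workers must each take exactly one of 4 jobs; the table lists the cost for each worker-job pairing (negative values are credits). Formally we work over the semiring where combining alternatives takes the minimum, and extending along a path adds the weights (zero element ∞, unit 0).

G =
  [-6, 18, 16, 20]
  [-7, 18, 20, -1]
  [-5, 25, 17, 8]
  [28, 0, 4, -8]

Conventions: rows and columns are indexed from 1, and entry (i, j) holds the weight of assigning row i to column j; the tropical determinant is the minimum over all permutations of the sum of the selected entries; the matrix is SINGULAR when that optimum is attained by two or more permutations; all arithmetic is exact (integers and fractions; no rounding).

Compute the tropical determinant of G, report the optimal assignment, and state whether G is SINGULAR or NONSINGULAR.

σ = (1, 2, 3, 4): (-6) + 18 + 17 + (-8) = 21
σ = (1, 2, 4, 3): (-6) + 18 + 8 + 4 = 24
σ = (1, 3, 2, 4): (-6) + 20 + 25 + (-8) = 31
σ = (1, 3, 4, 2): (-6) + 20 + 8 + 0 = 22
σ = (1, 4, 2, 3): (-6) + (-1) + 25 + 4 = 22
σ = (1, 4, 3, 2): (-6) + (-1) + 17 + 0 = 10
σ = (2, 1, 3, 4): 18 + (-7) + 17 + (-8) = 20
σ = (2, 1, 4, 3): 18 + (-7) + 8 + 4 = 23
σ = (2, 3, 1, 4): 18 + 20 + (-5) + (-8) = 25
σ = (2, 3, 4, 1): 18 + 20 + 8 + 28 = 74
σ = (2, 4, 1, 3): 18 + (-1) + (-5) + 4 = 16
σ = (2, 4, 3, 1): 18 + (-1) + 17 + 28 = 62
σ = (3, 1, 2, 4): 16 + (-7) + 25 + (-8) = 26
σ = (3, 1, 4, 2): 16 + (-7) + 8 + 0 = 17
σ = (3, 2, 1, 4): 16 + 18 + (-5) + (-8) = 21
σ = (3, 2, 4, 1): 16 + 18 + 8 + 28 = 70
σ = (3, 4, 1, 2): 16 + (-1) + (-5) + 0 = 10
σ = (3, 4, 2, 1): 16 + (-1) + 25 + 28 = 68
σ = (4, 1, 2, 3): 20 + (-7) + 25 + 4 = 42
σ = (4, 1, 3, 2): 20 + (-7) + 17 + 0 = 30
σ = (4, 2, 1, 3): 20 + 18 + (-5) + 4 = 37
σ = (4, 2, 3, 1): 20 + 18 + 17 + 28 = 83
σ = (4, 3, 1, 2): 20 + 20 + (-5) + 0 = 35
σ = (4, 3, 2, 1): 20 + 20 + 25 + 28 = 93
Optimal value attained by: σ = (1, 4, 3, 2).
Answer: det⊕(G) = 10; verdict: SINGULAR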